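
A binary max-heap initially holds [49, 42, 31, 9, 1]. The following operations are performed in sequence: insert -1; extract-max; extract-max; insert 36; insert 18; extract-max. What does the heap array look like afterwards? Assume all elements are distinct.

insert -1:
  append -1 at index 5 → [49, 42, 31, 9, 1, -1] (no swap needed)
extract-max → returns 49:
  remove root 49; move last element -1 to root → [-1, 42, 31, 9, 1]
  -1 vs larger child 42 at index 1, swap → [42, -1, 31, 9, 1]
  -1 vs larger child 9 at index 3, swap → [42, 9, 31, -1, 1]
extract-max → returns 42:
  remove root 42; move last element 1 to root → [1, 9, 31, -1]
  1 vs larger child 31 at index 2, swap → [31, 9, 1, -1]
insert 36:
  append 36 at index 4 → [31, 9, 1, -1, 36]
  36 > parent 9 at index 1, swap → [31, 36, 1, -1, 9]
  36 > parent 31 at index 0, swap → [36, 31, 1, -1, 9]
insert 18:
  append 18 at index 5 → [36, 31, 1, -1, 9, 18]
  18 > parent 1 at index 2, swap → [36, 31, 18, -1, 9, 1]
extract-max → returns 36:
  remove root 36; move last element 1 to root → [1, 31, 18, -1, 9]
  1 vs larger child 31 at index 1, swap → [31, 1, 18, -1, 9]
  1 vs larger child 9 at index 4, swap → [31, 9, 18, -1, 1]

[31, 9, 18, -1, 1]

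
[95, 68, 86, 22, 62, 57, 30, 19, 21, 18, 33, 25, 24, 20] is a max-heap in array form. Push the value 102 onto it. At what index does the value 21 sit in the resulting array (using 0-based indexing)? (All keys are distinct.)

8

append 102 at index 14 → [95, 68, 86, 22, 62, 57, 30, 19, 21, 18, 33, 25, 24, 20, 102]
102 > parent 30 at index 6, swap → [95, 68, 86, 22, 62, 57, 102, 19, 21, 18, 33, 25, 24, 20, 30]
102 > parent 86 at index 2, swap → [95, 68, 102, 22, 62, 57, 86, 19, 21, 18, 33, 25, 24, 20, 30]
102 > parent 95 at index 0, swap → [102, 68, 95, 22, 62, 57, 86, 19, 21, 18, 33, 25, 24, 20, 30]
resulting array: [102, 68, 95, 22, 62, 57, 86, 19, 21, 18, 33, 25, 24, 20, 30]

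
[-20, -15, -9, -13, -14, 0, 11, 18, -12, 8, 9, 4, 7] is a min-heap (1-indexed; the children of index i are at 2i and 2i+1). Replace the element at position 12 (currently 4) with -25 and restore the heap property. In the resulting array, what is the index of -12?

9

set index 12 from 4 to -25 → [-20, -15, -9, -13, -14, 0, 11, 18, -12, 8, 9, -25, 7]
-25 < parent 0 at index 6, swap → [-20, -15, -9, -13, -14, -25, 11, 18, -12, 8, 9, 0, 7]
-25 < parent -9 at index 3, swap → [-20, -15, -25, -13, -14, -9, 11, 18, -12, 8, 9, 0, 7]
-25 < parent -20 at index 1, swap → [-25, -15, -20, -13, -14, -9, 11, 18, -12, 8, 9, 0, 7]
resulting array: [-25, -15, -20, -13, -14, -9, 11, 18, -12, 8, 9, 0, 7]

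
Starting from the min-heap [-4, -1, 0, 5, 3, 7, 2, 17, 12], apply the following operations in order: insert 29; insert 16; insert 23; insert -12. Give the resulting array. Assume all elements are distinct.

[-12, -1, -4, 5, 3, 0, 2, 17, 12, 29, 16, 23, 7]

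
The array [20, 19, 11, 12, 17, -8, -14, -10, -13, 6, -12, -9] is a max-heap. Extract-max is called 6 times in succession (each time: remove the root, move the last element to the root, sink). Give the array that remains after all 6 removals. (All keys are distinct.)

[-8, -9, -13, -10, -12, -14]

extract-max #1 returns 20:
  remove root 20; move last element -9 to root → [-9, 19, 11, 12, 17, -8, -14, -10, -13, 6, -12]
  -9 vs larger child 19 at index 1, swap → [19, -9, 11, 12, 17, -8, -14, -10, -13, 6, -12]
  -9 vs larger child 17 at index 4, swap → [19, 17, 11, 12, -9, -8, -14, -10, -13, 6, -12]
  -9 vs larger child 6 at index 9, swap → [19, 17, 11, 12, 6, -8, -14, -10, -13, -9, -12]
extract-max #2 returns 19:
  remove root 19; move last element -12 to root → [-12, 17, 11, 12, 6, -8, -14, -10, -13, -9]
  -12 vs larger child 17 at index 1, swap → [17, -12, 11, 12, 6, -8, -14, -10, -13, -9]
  -12 vs larger child 12 at index 3, swap → [17, 12, 11, -12, 6, -8, -14, -10, -13, -9]
  -12 vs larger child -10 at index 7, swap → [17, 12, 11, -10, 6, -8, -14, -12, -13, -9]
extract-max #3 returns 17:
  remove root 17; move last element -9 to root → [-9, 12, 11, -10, 6, -8, -14, -12, -13]
  -9 vs larger child 12 at index 1, swap → [12, -9, 11, -10, 6, -8, -14, -12, -13]
  -9 vs larger child 6 at index 4, swap → [12, 6, 11, -10, -9, -8, -14, -12, -13]
extract-max #4 returns 12:
  remove root 12; move last element -13 to root → [-13, 6, 11, -10, -9, -8, -14, -12]
  -13 vs larger child 11 at index 2, swap → [11, 6, -13, -10, -9, -8, -14, -12]
  -13 vs larger child -8 at index 5, swap → [11, 6, -8, -10, -9, -13, -14, -12]
extract-max #5 returns 11:
  remove root 11; move last element -12 to root → [-12, 6, -8, -10, -9, -13, -14]
  -12 vs larger child 6 at index 1, swap → [6, -12, -8, -10, -9, -13, -14]
  -12 vs larger child -9 at index 4, swap → [6, -9, -8, -10, -12, -13, -14]
extract-max #6 returns 6:
  remove root 6; move last element -14 to root → [-14, -9, -8, -10, -12, -13]
  -14 vs larger child -8 at index 2, swap → [-8, -9, -14, -10, -12, -13]
  -14 vs only child -13 at index 5, swap → [-8, -9, -13, -10, -12, -14]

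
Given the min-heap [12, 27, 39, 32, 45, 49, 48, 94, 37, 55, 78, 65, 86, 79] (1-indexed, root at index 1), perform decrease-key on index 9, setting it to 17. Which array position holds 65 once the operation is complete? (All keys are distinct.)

12

set index 9 from 37 to 17 → [12, 27, 39, 32, 45, 49, 48, 94, 17, 55, 78, 65, 86, 79]
17 < parent 32 at index 4, swap → [12, 27, 39, 17, 45, 49, 48, 94, 32, 55, 78, 65, 86, 79]
17 < parent 27 at index 2, swap → [12, 17, 39, 27, 45, 49, 48, 94, 32, 55, 78, 65, 86, 79]
resulting array: [12, 17, 39, 27, 45, 49, 48, 94, 32, 55, 78, 65, 86, 79]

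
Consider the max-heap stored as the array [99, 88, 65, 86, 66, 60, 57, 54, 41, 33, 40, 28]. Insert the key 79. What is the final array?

[99, 88, 79, 86, 66, 65, 57, 54, 41, 33, 40, 28, 60]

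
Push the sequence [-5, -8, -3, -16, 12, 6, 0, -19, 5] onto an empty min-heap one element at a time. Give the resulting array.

[-19, -16, -3, -8, 12, 6, 0, -5, 5]

Insert -5:
  append -5 at index 0 → [-5] (no swap needed)
Insert -8:
  append -8 at index 1 → [-5, -8]
  -8 < parent -5 at index 0, swap → [-8, -5]
Insert -3:
  append -3 at index 2 → [-8, -5, -3] (no swap needed)
Insert -16:
  append -16 at index 3 → [-8, -5, -3, -16]
  -16 < parent -5 at index 1, swap → [-8, -16, -3, -5]
  -16 < parent -8 at index 0, swap → [-16, -8, -3, -5]
Insert 12:
  append 12 at index 4 → [-16, -8, -3, -5, 12] (no swap needed)
Insert 6:
  append 6 at index 5 → [-16, -8, -3, -5, 12, 6] (no swap needed)
Insert 0:
  append 0 at index 6 → [-16, -8, -3, -5, 12, 6, 0] (no swap needed)
Insert -19:
  append -19 at index 7 → [-16, -8, -3, -5, 12, 6, 0, -19]
  -19 < parent -5 at index 3, swap → [-16, -8, -3, -19, 12, 6, 0, -5]
  -19 < parent -8 at index 1, swap → [-16, -19, -3, -8, 12, 6, 0, -5]
  -19 < parent -16 at index 0, swap → [-19, -16, -3, -8, 12, 6, 0, -5]
Insert 5:
  append 5 at index 8 → [-19, -16, -3, -8, 12, 6, 0, -5, 5] (no swap needed)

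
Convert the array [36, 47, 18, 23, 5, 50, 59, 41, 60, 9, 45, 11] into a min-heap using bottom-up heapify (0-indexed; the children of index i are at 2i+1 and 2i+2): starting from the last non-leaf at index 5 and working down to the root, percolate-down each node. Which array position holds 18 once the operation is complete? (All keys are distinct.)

5

sift down from index 5:
  50 vs only child 11 at index 11, swap → [36, 47, 18, 23, 5, 11, 59, 41, 60, 9, 45, 50]
sift down from index 4: already satisfies heap property
sift down from index 3: already satisfies heap property
sift down from index 2:
  18 vs smaller child 11 at index 5, swap → [36, 47, 11, 23, 5, 18, 59, 41, 60, 9, 45, 50]
sift down from index 1:
  47 vs smaller child 5 at index 4, swap → [36, 5, 11, 23, 47, 18, 59, 41, 60, 9, 45, 50]
  47 vs smaller child 9 at index 9, swap → [36, 5, 11, 23, 9, 18, 59, 41, 60, 47, 45, 50]
sift down from index 0:
  36 vs smaller child 5 at index 1, swap → [5, 36, 11, 23, 9, 18, 59, 41, 60, 47, 45, 50]
  36 vs smaller child 9 at index 4, swap → [5, 9, 11, 23, 36, 18, 59, 41, 60, 47, 45, 50]
resulting array: [5, 9, 11, 23, 36, 18, 59, 41, 60, 47, 45, 50]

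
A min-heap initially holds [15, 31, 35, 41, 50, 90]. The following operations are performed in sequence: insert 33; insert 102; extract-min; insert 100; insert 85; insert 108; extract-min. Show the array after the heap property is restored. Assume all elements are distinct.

insert 33:
  append 33 at index 6 → [15, 31, 35, 41, 50, 90, 33]
  33 < parent 35 at index 2, swap → [15, 31, 33, 41, 50, 90, 35]
insert 102:
  append 102 at index 7 → [15, 31, 33, 41, 50, 90, 35, 102] (no swap needed)
extract-min → returns 15:
  remove root 15; move last element 102 to root → [102, 31, 33, 41, 50, 90, 35]
  102 vs smaller child 31 at index 1, swap → [31, 102, 33, 41, 50, 90, 35]
  102 vs smaller child 41 at index 3, swap → [31, 41, 33, 102, 50, 90, 35]
insert 100:
  append 100 at index 7 → [31, 41, 33, 102, 50, 90, 35, 100]
  100 < parent 102 at index 3, swap → [31, 41, 33, 100, 50, 90, 35, 102]
insert 85:
  append 85 at index 8 → [31, 41, 33, 100, 50, 90, 35, 102, 85]
  85 < parent 100 at index 3, swap → [31, 41, 33, 85, 50, 90, 35, 102, 100]
insert 108:
  append 108 at index 9 → [31, 41, 33, 85, 50, 90, 35, 102, 100, 108] (no swap needed)
extract-min → returns 31:
  remove root 31; move last element 108 to root → [108, 41, 33, 85, 50, 90, 35, 102, 100]
  108 vs smaller child 33 at index 2, swap → [33, 41, 108, 85, 50, 90, 35, 102, 100]
  108 vs smaller child 35 at index 6, swap → [33, 41, 35, 85, 50, 90, 108, 102, 100]

[33, 41, 35, 85, 50, 90, 108, 102, 100]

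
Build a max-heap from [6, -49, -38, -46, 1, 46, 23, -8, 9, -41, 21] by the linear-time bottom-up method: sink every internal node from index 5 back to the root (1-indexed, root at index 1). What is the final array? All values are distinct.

[46, 21, 23, 9, 1, -38, 6, -8, -46, -41, -49]

sift down from index 5:
  1 vs larger child 21 at index 11, swap → [6, -49, -38, -46, 21, 46, 23, -8, 9, -41, 1]
sift down from index 4:
  -46 vs larger child 9 at index 9, swap → [6, -49, -38, 9, 21, 46, 23, -8, -46, -41, 1]
sift down from index 3:
  -38 vs larger child 46 at index 6, swap → [6, -49, 46, 9, 21, -38, 23, -8, -46, -41, 1]
sift down from index 2:
  -49 vs larger child 21 at index 5, swap → [6, 21, 46, 9, -49, -38, 23, -8, -46, -41, 1]
  -49 vs larger child 1 at index 11, swap → [6, 21, 46, 9, 1, -38, 23, -8, -46, -41, -49]
sift down from index 1:
  6 vs larger child 46 at index 3, swap → [46, 21, 6, 9, 1, -38, 23, -8, -46, -41, -49]
  6 vs larger child 23 at index 7, swap → [46, 21, 23, 9, 1, -38, 6, -8, -46, -41, -49]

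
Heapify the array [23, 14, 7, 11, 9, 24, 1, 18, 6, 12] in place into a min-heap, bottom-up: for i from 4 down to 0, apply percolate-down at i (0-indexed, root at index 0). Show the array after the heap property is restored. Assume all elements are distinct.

[1, 6, 7, 11, 9, 24, 23, 18, 14, 12]

sift down from index 4: already satisfies heap property
sift down from index 3:
  11 vs smaller child 6 at index 8, swap → [23, 14, 7, 6, 9, 24, 1, 18, 11, 12]
sift down from index 2:
  7 vs smaller child 1 at index 6, swap → [23, 14, 1, 6, 9, 24, 7, 18, 11, 12]
sift down from index 1:
  14 vs smaller child 6 at index 3, swap → [23, 6, 1, 14, 9, 24, 7, 18, 11, 12]
  14 vs smaller child 11 at index 8, swap → [23, 6, 1, 11, 9, 24, 7, 18, 14, 12]
sift down from index 0:
  23 vs smaller child 1 at index 2, swap → [1, 6, 23, 11, 9, 24, 7, 18, 14, 12]
  23 vs smaller child 7 at index 6, swap → [1, 6, 7, 11, 9, 24, 23, 18, 14, 12]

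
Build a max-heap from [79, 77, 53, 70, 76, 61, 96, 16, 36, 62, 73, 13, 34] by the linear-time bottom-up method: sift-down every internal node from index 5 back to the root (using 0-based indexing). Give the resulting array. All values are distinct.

[96, 77, 79, 70, 76, 61, 53, 16, 36, 62, 73, 13, 34]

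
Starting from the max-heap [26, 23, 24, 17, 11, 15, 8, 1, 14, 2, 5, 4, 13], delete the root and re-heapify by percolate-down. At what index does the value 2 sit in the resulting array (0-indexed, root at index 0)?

remove root 26; move last element 13 to root → [13, 23, 24, 17, 11, 15, 8, 1, 14, 2, 5, 4]
13 vs larger child 24 at index 2, swap → [24, 23, 13, 17, 11, 15, 8, 1, 14, 2, 5, 4]
13 vs larger child 15 at index 5, swap → [24, 23, 15, 17, 11, 13, 8, 1, 14, 2, 5, 4]
resulting array: [24, 23, 15, 17, 11, 13, 8, 1, 14, 2, 5, 4]

9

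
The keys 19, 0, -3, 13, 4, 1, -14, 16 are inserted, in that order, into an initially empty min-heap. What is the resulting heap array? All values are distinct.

Insert 19:
  append 19 at index 0 → [19] (no swap needed)
Insert 0:
  append 0 at index 1 → [19, 0]
  0 < parent 19 at index 0, swap → [0, 19]
Insert -3:
  append -3 at index 2 → [0, 19, -3]
  -3 < parent 0 at index 0, swap → [-3, 19, 0]
Insert 13:
  append 13 at index 3 → [-3, 19, 0, 13]
  13 < parent 19 at index 1, swap → [-3, 13, 0, 19]
Insert 4:
  append 4 at index 4 → [-3, 13, 0, 19, 4]
  4 < parent 13 at index 1, swap → [-3, 4, 0, 19, 13]
Insert 1:
  append 1 at index 5 → [-3, 4, 0, 19, 13, 1] (no swap needed)
Insert -14:
  append -14 at index 6 → [-3, 4, 0, 19, 13, 1, -14]
  -14 < parent 0 at index 2, swap → [-3, 4, -14, 19, 13, 1, 0]
  -14 < parent -3 at index 0, swap → [-14, 4, -3, 19, 13, 1, 0]
Insert 16:
  append 16 at index 7 → [-14, 4, -3, 19, 13, 1, 0, 16]
  16 < parent 19 at index 3, swap → [-14, 4, -3, 16, 13, 1, 0, 19]

[-14, 4, -3, 16, 13, 1, 0, 19]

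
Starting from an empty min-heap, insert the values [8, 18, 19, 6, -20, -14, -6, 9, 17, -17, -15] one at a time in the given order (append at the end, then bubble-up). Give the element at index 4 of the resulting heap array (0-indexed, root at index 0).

-15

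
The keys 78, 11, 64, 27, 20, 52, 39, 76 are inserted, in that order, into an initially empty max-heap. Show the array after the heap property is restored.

[78, 76, 64, 27, 20, 52, 39, 11]

Insert 78:
  append 78 at index 0 → [78] (no swap needed)
Insert 11:
  append 11 at index 1 → [78, 11] (no swap needed)
Insert 64:
  append 64 at index 2 → [78, 11, 64] (no swap needed)
Insert 27:
  append 27 at index 3 → [78, 11, 64, 27]
  27 > parent 11 at index 1, swap → [78, 27, 64, 11]
Insert 20:
  append 20 at index 4 → [78, 27, 64, 11, 20] (no swap needed)
Insert 52:
  append 52 at index 5 → [78, 27, 64, 11, 20, 52] (no swap needed)
Insert 39:
  append 39 at index 6 → [78, 27, 64, 11, 20, 52, 39] (no swap needed)
Insert 76:
  append 76 at index 7 → [78, 27, 64, 11, 20, 52, 39, 76]
  76 > parent 11 at index 3, swap → [78, 27, 64, 76, 20, 52, 39, 11]
  76 > parent 27 at index 1, swap → [78, 76, 64, 27, 20, 52, 39, 11]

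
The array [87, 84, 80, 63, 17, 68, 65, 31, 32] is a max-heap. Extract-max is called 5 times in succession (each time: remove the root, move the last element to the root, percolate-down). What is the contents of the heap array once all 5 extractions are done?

extract-max #1 returns 87:
  remove root 87; move last element 32 to root → [32, 84, 80, 63, 17, 68, 65, 31]
  32 vs larger child 84 at index 1, swap → [84, 32, 80, 63, 17, 68, 65, 31]
  32 vs larger child 63 at index 3, swap → [84, 63, 80, 32, 17, 68, 65, 31]
extract-max #2 returns 84:
  remove root 84; move last element 31 to root → [31, 63, 80, 32, 17, 68, 65]
  31 vs larger child 80 at index 2, swap → [80, 63, 31, 32, 17, 68, 65]
  31 vs larger child 68 at index 5, swap → [80, 63, 68, 32, 17, 31, 65]
extract-max #3 returns 80:
  remove root 80; move last element 65 to root → [65, 63, 68, 32, 17, 31]
  65 vs larger child 68 at index 2, swap → [68, 63, 65, 32, 17, 31]
extract-max #4 returns 68:
  remove root 68; move last element 31 to root → [31, 63, 65, 32, 17]
  31 vs larger child 65 at index 2, swap → [65, 63, 31, 32, 17]
extract-max #5 returns 65:
  remove root 65; move last element 17 to root → [17, 63, 31, 32]
  17 vs larger child 63 at index 1, swap → [63, 17, 31, 32]
  17 vs only child 32 at index 3, swap → [63, 32, 31, 17]

[63, 32, 31, 17]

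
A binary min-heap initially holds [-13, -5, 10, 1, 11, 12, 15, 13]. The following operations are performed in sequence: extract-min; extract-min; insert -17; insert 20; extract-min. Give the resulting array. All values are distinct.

[1, 11, 10, 13, 15, 12, 20]

extract-min → returns -13:
  remove root -13; move last element 13 to root → [13, -5, 10, 1, 11, 12, 15]
  13 vs smaller child -5 at index 1, swap → [-5, 13, 10, 1, 11, 12, 15]
  13 vs smaller child 1 at index 3, swap → [-5, 1, 10, 13, 11, 12, 15]
extract-min → returns -5:
  remove root -5; move last element 15 to root → [15, 1, 10, 13, 11, 12]
  15 vs smaller child 1 at index 1, swap → [1, 15, 10, 13, 11, 12]
  15 vs smaller child 11 at index 4, swap → [1, 11, 10, 13, 15, 12]
insert -17:
  append -17 at index 6 → [1, 11, 10, 13, 15, 12, -17]
  -17 < parent 10 at index 2, swap → [1, 11, -17, 13, 15, 12, 10]
  -17 < parent 1 at index 0, swap → [-17, 11, 1, 13, 15, 12, 10]
insert 20:
  append 20 at index 7 → [-17, 11, 1, 13, 15, 12, 10, 20] (no swap needed)
extract-min → returns -17:
  remove root -17; move last element 20 to root → [20, 11, 1, 13, 15, 12, 10]
  20 vs smaller child 1 at index 2, swap → [1, 11, 20, 13, 15, 12, 10]
  20 vs smaller child 10 at index 6, swap → [1, 11, 10, 13, 15, 12, 20]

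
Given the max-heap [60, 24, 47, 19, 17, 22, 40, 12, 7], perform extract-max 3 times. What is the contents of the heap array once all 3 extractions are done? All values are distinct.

[24, 19, 22, 7, 17, 12]

extract-max #1 returns 60:
  remove root 60; move last element 7 to root → [7, 24, 47, 19, 17, 22, 40, 12]
  7 vs larger child 47 at index 2, swap → [47, 24, 7, 19, 17, 22, 40, 12]
  7 vs larger child 40 at index 6, swap → [47, 24, 40, 19, 17, 22, 7, 12]
extract-max #2 returns 47:
  remove root 47; move last element 12 to root → [12, 24, 40, 19, 17, 22, 7]
  12 vs larger child 40 at index 2, swap → [40, 24, 12, 19, 17, 22, 7]
  12 vs larger child 22 at index 5, swap → [40, 24, 22, 19, 17, 12, 7]
extract-max #3 returns 40:
  remove root 40; move last element 7 to root → [7, 24, 22, 19, 17, 12]
  7 vs larger child 24 at index 1, swap → [24, 7, 22, 19, 17, 12]
  7 vs larger child 19 at index 3, swap → [24, 19, 22, 7, 17, 12]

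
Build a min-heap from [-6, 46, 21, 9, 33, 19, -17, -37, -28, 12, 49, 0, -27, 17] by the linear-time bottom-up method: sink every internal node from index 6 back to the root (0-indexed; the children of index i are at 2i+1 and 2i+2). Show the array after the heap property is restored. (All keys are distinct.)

sift down from index 6: already satisfies heap property
sift down from index 5:
  19 vs smaller child -27 at index 12, swap → [-6, 46, 21, 9, 33, -27, -17, -37, -28, 12, 49, 0, 19, 17]
sift down from index 4:
  33 vs smaller child 12 at index 9, swap → [-6, 46, 21, 9, 12, -27, -17, -37, -28, 33, 49, 0, 19, 17]
sift down from index 3:
  9 vs smaller child -37 at index 7, swap → [-6, 46, 21, -37, 12, -27, -17, 9, -28, 33, 49, 0, 19, 17]
sift down from index 2:
  21 vs smaller child -27 at index 5, swap → [-6, 46, -27, -37, 12, 21, -17, 9, -28, 33, 49, 0, 19, 17]
  21 vs smaller child 0 at index 11, swap → [-6, 46, -27, -37, 12, 0, -17, 9, -28, 33, 49, 21, 19, 17]
sift down from index 1:
  46 vs smaller child -37 at index 3, swap → [-6, -37, -27, 46, 12, 0, -17, 9, -28, 33, 49, 21, 19, 17]
  46 vs smaller child -28 at index 8, swap → [-6, -37, -27, -28, 12, 0, -17, 9, 46, 33, 49, 21, 19, 17]
sift down from index 0:
  -6 vs smaller child -37 at index 1, swap → [-37, -6, -27, -28, 12, 0, -17, 9, 46, 33, 49, 21, 19, 17]
  -6 vs smaller child -28 at index 3, swap → [-37, -28, -27, -6, 12, 0, -17, 9, 46, 33, 49, 21, 19, 17]

[-37, -28, -27, -6, 12, 0, -17, 9, 46, 33, 49, 21, 19, 17]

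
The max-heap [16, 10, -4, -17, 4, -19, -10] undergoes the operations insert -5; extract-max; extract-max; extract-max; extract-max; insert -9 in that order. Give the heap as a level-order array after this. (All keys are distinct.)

[-5, -9, -19, -17, -10]

insert -5:
  append -5 at index 7 → [16, 10, -4, -17, 4, -19, -10, -5]
  -5 > parent -17 at index 3, swap → [16, 10, -4, -5, 4, -19, -10, -17]
extract-max → returns 16:
  remove root 16; move last element -17 to root → [-17, 10, -4, -5, 4, -19, -10]
  -17 vs larger child 10 at index 1, swap → [10, -17, -4, -5, 4, -19, -10]
  -17 vs larger child 4 at index 4, swap → [10, 4, -4, -5, -17, -19, -10]
extract-max → returns 10:
  remove root 10; move last element -10 to root → [-10, 4, -4, -5, -17, -19]
  -10 vs larger child 4 at index 1, swap → [4, -10, -4, -5, -17, -19]
  -10 vs larger child -5 at index 3, swap → [4, -5, -4, -10, -17, -19]
extract-max → returns 4:
  remove root 4; move last element -19 to root → [-19, -5, -4, -10, -17]
  -19 vs larger child -4 at index 2, swap → [-4, -5, -19, -10, -17]
extract-max → returns -4:
  remove root -4; move last element -17 to root → [-17, -5, -19, -10]
  -17 vs larger child -5 at index 1, swap → [-5, -17, -19, -10]
  -17 vs only child -10 at index 3, swap → [-5, -10, -19, -17]
insert -9:
  append -9 at index 4 → [-5, -10, -19, -17, -9]
  -9 > parent -10 at index 1, swap → [-5, -9, -19, -17, -10]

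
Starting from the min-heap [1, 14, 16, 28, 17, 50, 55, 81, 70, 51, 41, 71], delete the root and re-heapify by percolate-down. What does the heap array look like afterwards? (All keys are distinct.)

[14, 17, 16, 28, 41, 50, 55, 81, 70, 51, 71]

remove root 1; move last element 71 to root → [71, 14, 16, 28, 17, 50, 55, 81, 70, 51, 41]
71 vs smaller child 14 at index 1, swap → [14, 71, 16, 28, 17, 50, 55, 81, 70, 51, 41]
71 vs smaller child 17 at index 4, swap → [14, 17, 16, 28, 71, 50, 55, 81, 70, 51, 41]
71 vs smaller child 41 at index 10, swap → [14, 17, 16, 28, 41, 50, 55, 81, 70, 51, 71]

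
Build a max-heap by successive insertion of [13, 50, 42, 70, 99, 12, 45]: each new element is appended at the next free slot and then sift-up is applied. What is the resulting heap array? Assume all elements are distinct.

[99, 70, 45, 13, 50, 12, 42]

Insert 13:
  append 13 at index 0 → [13] (no swap needed)
Insert 50:
  append 50 at index 1 → [13, 50]
  50 > parent 13 at index 0, swap → [50, 13]
Insert 42:
  append 42 at index 2 → [50, 13, 42] (no swap needed)
Insert 70:
  append 70 at index 3 → [50, 13, 42, 70]
  70 > parent 13 at index 1, swap → [50, 70, 42, 13]
  70 > parent 50 at index 0, swap → [70, 50, 42, 13]
Insert 99:
  append 99 at index 4 → [70, 50, 42, 13, 99]
  99 > parent 50 at index 1, swap → [70, 99, 42, 13, 50]
  99 > parent 70 at index 0, swap → [99, 70, 42, 13, 50]
Insert 12:
  append 12 at index 5 → [99, 70, 42, 13, 50, 12] (no swap needed)
Insert 45:
  append 45 at index 6 → [99, 70, 42, 13, 50, 12, 45]
  45 > parent 42 at index 2, swap → [99, 70, 45, 13, 50, 12, 42]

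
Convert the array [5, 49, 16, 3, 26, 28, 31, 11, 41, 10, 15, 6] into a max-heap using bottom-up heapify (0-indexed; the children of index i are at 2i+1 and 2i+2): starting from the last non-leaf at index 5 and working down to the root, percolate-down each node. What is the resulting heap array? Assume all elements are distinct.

[49, 41, 31, 11, 26, 28, 16, 5, 3, 10, 15, 6]

sift down from index 5: already satisfies heap property
sift down from index 4: already satisfies heap property
sift down from index 3:
  3 vs larger child 41 at index 8, swap → [5, 49, 16, 41, 26, 28, 31, 11, 3, 10, 15, 6]
sift down from index 2:
  16 vs larger child 31 at index 6, swap → [5, 49, 31, 41, 26, 28, 16, 11, 3, 10, 15, 6]
sift down from index 1: already satisfies heap property
sift down from index 0:
  5 vs larger child 49 at index 1, swap → [49, 5, 31, 41, 26, 28, 16, 11, 3, 10, 15, 6]
  5 vs larger child 41 at index 3, swap → [49, 41, 31, 5, 26, 28, 16, 11, 3, 10, 15, 6]
  5 vs larger child 11 at index 7, swap → [49, 41, 31, 11, 26, 28, 16, 5, 3, 10, 15, 6]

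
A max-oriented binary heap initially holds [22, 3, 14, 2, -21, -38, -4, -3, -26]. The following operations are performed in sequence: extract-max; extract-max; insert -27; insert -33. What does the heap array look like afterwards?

[3, 2, -4, -3, -21, -38, -26, -27, -33]

extract-max → returns 22:
  remove root 22; move last element -26 to root → [-26, 3, 14, 2, -21, -38, -4, -3]
  -26 vs larger child 14 at index 2, swap → [14, 3, -26, 2, -21, -38, -4, -3]
  -26 vs larger child -4 at index 6, swap → [14, 3, -4, 2, -21, -38, -26, -3]
extract-max → returns 14:
  remove root 14; move last element -3 to root → [-3, 3, -4, 2, -21, -38, -26]
  -3 vs larger child 3 at index 1, swap → [3, -3, -4, 2, -21, -38, -26]
  -3 vs larger child 2 at index 3, swap → [3, 2, -4, -3, -21, -38, -26]
insert -27:
  append -27 at index 7 → [3, 2, -4, -3, -21, -38, -26, -27] (no swap needed)
insert -33:
  append -33 at index 8 → [3, 2, -4, -3, -21, -38, -26, -27, -33] (no swap needed)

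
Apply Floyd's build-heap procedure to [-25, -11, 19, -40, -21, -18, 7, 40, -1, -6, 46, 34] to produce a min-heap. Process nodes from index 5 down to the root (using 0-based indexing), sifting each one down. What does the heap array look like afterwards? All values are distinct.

[-40, -25, -18, -11, -21, 19, 7, 40, -1, -6, 46, 34]

sift down from index 5: already satisfies heap property
sift down from index 4: already satisfies heap property
sift down from index 3: already satisfies heap property
sift down from index 2:
  19 vs smaller child -18 at index 5, swap → [-25, -11, -18, -40, -21, 19, 7, 40, -1, -6, 46, 34]
sift down from index 1:
  -11 vs smaller child -40 at index 3, swap → [-25, -40, -18, -11, -21, 19, 7, 40, -1, -6, 46, 34]
sift down from index 0:
  -25 vs smaller child -40 at index 1, swap → [-40, -25, -18, -11, -21, 19, 7, 40, -1, -6, 46, 34]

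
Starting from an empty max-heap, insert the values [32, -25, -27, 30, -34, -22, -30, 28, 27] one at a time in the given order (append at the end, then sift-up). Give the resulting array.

Insert 32:
  append 32 at index 0 → [32] (no swap needed)
Insert -25:
  append -25 at index 1 → [32, -25] (no swap needed)
Insert -27:
  append -27 at index 2 → [32, -25, -27] (no swap needed)
Insert 30:
  append 30 at index 3 → [32, -25, -27, 30]
  30 > parent -25 at index 1, swap → [32, 30, -27, -25]
Insert -34:
  append -34 at index 4 → [32, 30, -27, -25, -34] (no swap needed)
Insert -22:
  append -22 at index 5 → [32, 30, -27, -25, -34, -22]
  -22 > parent -27 at index 2, swap → [32, 30, -22, -25, -34, -27]
Insert -30:
  append -30 at index 6 → [32, 30, -22, -25, -34, -27, -30] (no swap needed)
Insert 28:
  append 28 at index 7 → [32, 30, -22, -25, -34, -27, -30, 28]
  28 > parent -25 at index 3, swap → [32, 30, -22, 28, -34, -27, -30, -25]
Insert 27:
  append 27 at index 8 → [32, 30, -22, 28, -34, -27, -30, -25, 27] (no swap needed)

[32, 30, -22, 28, -34, -27, -30, -25, 27]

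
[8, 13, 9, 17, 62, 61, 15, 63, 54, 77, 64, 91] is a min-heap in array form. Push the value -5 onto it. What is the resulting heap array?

append -5 at index 12 → [8, 13, 9, 17, 62, 61, 15, 63, 54, 77, 64, 91, -5]
-5 < parent 61 at index 5, swap → [8, 13, 9, 17, 62, -5, 15, 63, 54, 77, 64, 91, 61]
-5 < parent 9 at index 2, swap → [8, 13, -5, 17, 62, 9, 15, 63, 54, 77, 64, 91, 61]
-5 < parent 8 at index 0, swap → [-5, 13, 8, 17, 62, 9, 15, 63, 54, 77, 64, 91, 61]

[-5, 13, 8, 17, 62, 9, 15, 63, 54, 77, 64, 91, 61]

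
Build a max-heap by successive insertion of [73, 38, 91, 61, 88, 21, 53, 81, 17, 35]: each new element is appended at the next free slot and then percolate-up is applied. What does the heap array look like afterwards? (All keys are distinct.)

Insert 73:
  append 73 at index 0 → [73] (no swap needed)
Insert 38:
  append 38 at index 1 → [73, 38] (no swap needed)
Insert 91:
  append 91 at index 2 → [73, 38, 91]
  91 > parent 73 at index 0, swap → [91, 38, 73]
Insert 61:
  append 61 at index 3 → [91, 38, 73, 61]
  61 > parent 38 at index 1, swap → [91, 61, 73, 38]
Insert 88:
  append 88 at index 4 → [91, 61, 73, 38, 88]
  88 > parent 61 at index 1, swap → [91, 88, 73, 38, 61]
Insert 21:
  append 21 at index 5 → [91, 88, 73, 38, 61, 21] (no swap needed)
Insert 53:
  append 53 at index 6 → [91, 88, 73, 38, 61, 21, 53] (no swap needed)
Insert 81:
  append 81 at index 7 → [91, 88, 73, 38, 61, 21, 53, 81]
  81 > parent 38 at index 3, swap → [91, 88, 73, 81, 61, 21, 53, 38]
Insert 17:
  append 17 at index 8 → [91, 88, 73, 81, 61, 21, 53, 38, 17] (no swap needed)
Insert 35:
  append 35 at index 9 → [91, 88, 73, 81, 61, 21, 53, 38, 17, 35] (no swap needed)

[91, 88, 73, 81, 61, 21, 53, 38, 17, 35]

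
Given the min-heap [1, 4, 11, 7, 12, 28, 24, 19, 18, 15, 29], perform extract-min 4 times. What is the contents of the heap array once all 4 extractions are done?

[12, 15, 24, 18, 19, 28, 29]

extract-min #1 returns 1:
  remove root 1; move last element 29 to root → [29, 4, 11, 7, 12, 28, 24, 19, 18, 15]
  29 vs smaller child 4 at index 1, swap → [4, 29, 11, 7, 12, 28, 24, 19, 18, 15]
  29 vs smaller child 7 at index 3, swap → [4, 7, 11, 29, 12, 28, 24, 19, 18, 15]
  29 vs smaller child 18 at index 8, swap → [4, 7, 11, 18, 12, 28, 24, 19, 29, 15]
extract-min #2 returns 4:
  remove root 4; move last element 15 to root → [15, 7, 11, 18, 12, 28, 24, 19, 29]
  15 vs smaller child 7 at index 1, swap → [7, 15, 11, 18, 12, 28, 24, 19, 29]
  15 vs smaller child 12 at index 4, swap → [7, 12, 11, 18, 15, 28, 24, 19, 29]
extract-min #3 returns 7:
  remove root 7; move last element 29 to root → [29, 12, 11, 18, 15, 28, 24, 19]
  29 vs smaller child 11 at index 2, swap → [11, 12, 29, 18, 15, 28, 24, 19]
  29 vs smaller child 24 at index 6, swap → [11, 12, 24, 18, 15, 28, 29, 19]
extract-min #4 returns 11:
  remove root 11; move last element 19 to root → [19, 12, 24, 18, 15, 28, 29]
  19 vs smaller child 12 at index 1, swap → [12, 19, 24, 18, 15, 28, 29]
  19 vs smaller child 15 at index 4, swap → [12, 15, 24, 18, 19, 28, 29]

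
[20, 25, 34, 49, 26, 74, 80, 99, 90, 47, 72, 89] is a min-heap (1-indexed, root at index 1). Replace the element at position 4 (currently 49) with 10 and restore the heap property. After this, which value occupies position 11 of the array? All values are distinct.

set index 4 from 49 to 10 → [20, 25, 34, 10, 26, 74, 80, 99, 90, 47, 72, 89]
10 < parent 25 at index 2, swap → [20, 10, 34, 25, 26, 74, 80, 99, 90, 47, 72, 89]
10 < parent 20 at index 1, swap → [10, 20, 34, 25, 26, 74, 80, 99, 90, 47, 72, 89]
resulting array: [10, 20, 34, 25, 26, 74, 80, 99, 90, 47, 72, 89]

72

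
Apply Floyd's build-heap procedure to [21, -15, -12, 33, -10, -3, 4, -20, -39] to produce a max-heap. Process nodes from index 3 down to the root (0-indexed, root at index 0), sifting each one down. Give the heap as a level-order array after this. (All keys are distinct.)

[33, 21, 4, -15, -10, -3, -12, -20, -39]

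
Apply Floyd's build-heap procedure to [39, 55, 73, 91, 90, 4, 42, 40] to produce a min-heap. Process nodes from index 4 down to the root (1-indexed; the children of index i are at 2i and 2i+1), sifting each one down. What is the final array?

sift down from index 4:
  91 vs only child 40 at index 8, swap → [39, 55, 73, 40, 90, 4, 42, 91]
sift down from index 3:
  73 vs smaller child 4 at index 6, swap → [39, 55, 4, 40, 90, 73, 42, 91]
sift down from index 2:
  55 vs smaller child 40 at index 4, swap → [39, 40, 4, 55, 90, 73, 42, 91]
sift down from index 1:
  39 vs smaller child 4 at index 3, swap → [4, 40, 39, 55, 90, 73, 42, 91]

[4, 40, 39, 55, 90, 73, 42, 91]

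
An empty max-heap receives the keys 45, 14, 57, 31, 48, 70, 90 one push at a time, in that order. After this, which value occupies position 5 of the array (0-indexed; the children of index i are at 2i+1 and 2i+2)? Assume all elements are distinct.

45

Insert 45:
  append 45 at index 0 → [45] (no swap needed)
Insert 14:
  append 14 at index 1 → [45, 14] (no swap needed)
Insert 57:
  append 57 at index 2 → [45, 14, 57]
  57 > parent 45 at index 0, swap → [57, 14, 45]
Insert 31:
  append 31 at index 3 → [57, 14, 45, 31]
  31 > parent 14 at index 1, swap → [57, 31, 45, 14]
Insert 48:
  append 48 at index 4 → [57, 31, 45, 14, 48]
  48 > parent 31 at index 1, swap → [57, 48, 45, 14, 31]
Insert 70:
  append 70 at index 5 → [57, 48, 45, 14, 31, 70]
  70 > parent 45 at index 2, swap → [57, 48, 70, 14, 31, 45]
  70 > parent 57 at index 0, swap → [70, 48, 57, 14, 31, 45]
Insert 90:
  append 90 at index 6 → [70, 48, 57, 14, 31, 45, 90]
  90 > parent 57 at index 2, swap → [70, 48, 90, 14, 31, 45, 57]
  90 > parent 70 at index 0, swap → [90, 48, 70, 14, 31, 45, 57]
resulting array: [90, 48, 70, 14, 31, 45, 57]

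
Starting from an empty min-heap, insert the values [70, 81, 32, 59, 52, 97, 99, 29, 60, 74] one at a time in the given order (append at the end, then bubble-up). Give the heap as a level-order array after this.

Insert 70:
  append 70 at index 0 → [70] (no swap needed)
Insert 81:
  append 81 at index 1 → [70, 81] (no swap needed)
Insert 32:
  append 32 at index 2 → [70, 81, 32]
  32 < parent 70 at index 0, swap → [32, 81, 70]
Insert 59:
  append 59 at index 3 → [32, 81, 70, 59]
  59 < parent 81 at index 1, swap → [32, 59, 70, 81]
Insert 52:
  append 52 at index 4 → [32, 59, 70, 81, 52]
  52 < parent 59 at index 1, swap → [32, 52, 70, 81, 59]
Insert 97:
  append 97 at index 5 → [32, 52, 70, 81, 59, 97] (no swap needed)
Insert 99:
  append 99 at index 6 → [32, 52, 70, 81, 59, 97, 99] (no swap needed)
Insert 29:
  append 29 at index 7 → [32, 52, 70, 81, 59, 97, 99, 29]
  29 < parent 81 at index 3, swap → [32, 52, 70, 29, 59, 97, 99, 81]
  29 < parent 52 at index 1, swap → [32, 29, 70, 52, 59, 97, 99, 81]
  29 < parent 32 at index 0, swap → [29, 32, 70, 52, 59, 97, 99, 81]
Insert 60:
  append 60 at index 8 → [29, 32, 70, 52, 59, 97, 99, 81, 60] (no swap needed)
Insert 74:
  append 74 at index 9 → [29, 32, 70, 52, 59, 97, 99, 81, 60, 74] (no swap needed)

[29, 32, 70, 52, 59, 97, 99, 81, 60, 74]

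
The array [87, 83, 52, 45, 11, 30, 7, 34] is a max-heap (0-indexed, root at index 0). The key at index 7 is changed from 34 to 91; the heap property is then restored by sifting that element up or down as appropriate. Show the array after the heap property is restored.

[91, 87, 52, 83, 11, 30, 7, 45]

set index 7 from 34 to 91 → [87, 83, 52, 45, 11, 30, 7, 91]
91 > parent 45 at index 3, swap → [87, 83, 52, 91, 11, 30, 7, 45]
91 > parent 83 at index 1, swap → [87, 91, 52, 83, 11, 30, 7, 45]
91 > parent 87 at index 0, swap → [91, 87, 52, 83, 11, 30, 7, 45]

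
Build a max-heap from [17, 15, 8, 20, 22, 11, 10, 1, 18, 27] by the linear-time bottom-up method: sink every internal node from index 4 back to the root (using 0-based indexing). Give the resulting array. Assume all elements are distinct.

sift down from index 4:
  22 vs only child 27 at index 9, swap → [17, 15, 8, 20, 27, 11, 10, 1, 18, 22]
sift down from index 3: already satisfies heap property
sift down from index 2:
  8 vs larger child 11 at index 5, swap → [17, 15, 11, 20, 27, 8, 10, 1, 18, 22]
sift down from index 1:
  15 vs larger child 27 at index 4, swap → [17, 27, 11, 20, 15, 8, 10, 1, 18, 22]
  15 vs only child 22 at index 9, swap → [17, 27, 11, 20, 22, 8, 10, 1, 18, 15]
sift down from index 0:
  17 vs larger child 27 at index 1, swap → [27, 17, 11, 20, 22, 8, 10, 1, 18, 15]
  17 vs larger child 22 at index 4, swap → [27, 22, 11, 20, 17, 8, 10, 1, 18, 15]

[27, 22, 11, 20, 17, 8, 10, 1, 18, 15]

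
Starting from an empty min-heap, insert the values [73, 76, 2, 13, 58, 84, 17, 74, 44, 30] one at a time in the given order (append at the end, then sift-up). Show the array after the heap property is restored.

[2, 13, 17, 44, 30, 84, 73, 76, 74, 58]

Insert 73:
  append 73 at index 0 → [73] (no swap needed)
Insert 76:
  append 76 at index 1 → [73, 76] (no swap needed)
Insert 2:
  append 2 at index 2 → [73, 76, 2]
  2 < parent 73 at index 0, swap → [2, 76, 73]
Insert 13:
  append 13 at index 3 → [2, 76, 73, 13]
  13 < parent 76 at index 1, swap → [2, 13, 73, 76]
Insert 58:
  append 58 at index 4 → [2, 13, 73, 76, 58] (no swap needed)
Insert 84:
  append 84 at index 5 → [2, 13, 73, 76, 58, 84] (no swap needed)
Insert 17:
  append 17 at index 6 → [2, 13, 73, 76, 58, 84, 17]
  17 < parent 73 at index 2, swap → [2, 13, 17, 76, 58, 84, 73]
Insert 74:
  append 74 at index 7 → [2, 13, 17, 76, 58, 84, 73, 74]
  74 < parent 76 at index 3, swap → [2, 13, 17, 74, 58, 84, 73, 76]
Insert 44:
  append 44 at index 8 → [2, 13, 17, 74, 58, 84, 73, 76, 44]
  44 < parent 74 at index 3, swap → [2, 13, 17, 44, 58, 84, 73, 76, 74]
Insert 30:
  append 30 at index 9 → [2, 13, 17, 44, 58, 84, 73, 76, 74, 30]
  30 < parent 58 at index 4, swap → [2, 13, 17, 44, 30, 84, 73, 76, 74, 58]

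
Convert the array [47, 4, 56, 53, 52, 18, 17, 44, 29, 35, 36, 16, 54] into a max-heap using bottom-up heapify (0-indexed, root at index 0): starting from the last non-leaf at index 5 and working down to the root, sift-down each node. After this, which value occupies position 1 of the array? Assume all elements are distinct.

sift down from index 5:
  18 vs larger child 54 at index 12, swap → [47, 4, 56, 53, 52, 54, 17, 44, 29, 35, 36, 16, 18]
sift down from index 4: already satisfies heap property
sift down from index 3: already satisfies heap property
sift down from index 2: already satisfies heap property
sift down from index 1:
  4 vs larger child 53 at index 3, swap → [47, 53, 56, 4, 52, 54, 17, 44, 29, 35, 36, 16, 18]
  4 vs larger child 44 at index 7, swap → [47, 53, 56, 44, 52, 54, 17, 4, 29, 35, 36, 16, 18]
sift down from index 0:
  47 vs larger child 56 at index 2, swap → [56, 53, 47, 44, 52, 54, 17, 4, 29, 35, 36, 16, 18]
  47 vs larger child 54 at index 5, swap → [56, 53, 54, 44, 52, 47, 17, 4, 29, 35, 36, 16, 18]
resulting array: [56, 53, 54, 44, 52, 47, 17, 4, 29, 35, 36, 16, 18]

53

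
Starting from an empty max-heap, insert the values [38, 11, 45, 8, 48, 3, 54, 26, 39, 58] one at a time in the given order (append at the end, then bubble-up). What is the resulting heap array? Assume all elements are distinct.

Insert 38:
  append 38 at index 0 → [38] (no swap needed)
Insert 11:
  append 11 at index 1 → [38, 11] (no swap needed)
Insert 45:
  append 45 at index 2 → [38, 11, 45]
  45 > parent 38 at index 0, swap → [45, 11, 38]
Insert 8:
  append 8 at index 3 → [45, 11, 38, 8] (no swap needed)
Insert 48:
  append 48 at index 4 → [45, 11, 38, 8, 48]
  48 > parent 11 at index 1, swap → [45, 48, 38, 8, 11]
  48 > parent 45 at index 0, swap → [48, 45, 38, 8, 11]
Insert 3:
  append 3 at index 5 → [48, 45, 38, 8, 11, 3] (no swap needed)
Insert 54:
  append 54 at index 6 → [48, 45, 38, 8, 11, 3, 54]
  54 > parent 38 at index 2, swap → [48, 45, 54, 8, 11, 3, 38]
  54 > parent 48 at index 0, swap → [54, 45, 48, 8, 11, 3, 38]
Insert 26:
  append 26 at index 7 → [54, 45, 48, 8, 11, 3, 38, 26]
  26 > parent 8 at index 3, swap → [54, 45, 48, 26, 11, 3, 38, 8]
Insert 39:
  append 39 at index 8 → [54, 45, 48, 26, 11, 3, 38, 8, 39]
  39 > parent 26 at index 3, swap → [54, 45, 48, 39, 11, 3, 38, 8, 26]
Insert 58:
  append 58 at index 9 → [54, 45, 48, 39, 11, 3, 38, 8, 26, 58]
  58 > parent 11 at index 4, swap → [54, 45, 48, 39, 58, 3, 38, 8, 26, 11]
  58 > parent 45 at index 1, swap → [54, 58, 48, 39, 45, 3, 38, 8, 26, 11]
  58 > parent 54 at index 0, swap → [58, 54, 48, 39, 45, 3, 38, 8, 26, 11]

[58, 54, 48, 39, 45, 3, 38, 8, 26, 11]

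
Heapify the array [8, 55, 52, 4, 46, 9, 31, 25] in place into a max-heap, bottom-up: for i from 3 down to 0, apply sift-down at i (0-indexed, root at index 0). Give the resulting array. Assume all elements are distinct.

[55, 46, 52, 25, 8, 9, 31, 4]

sift down from index 3:
  4 vs only child 25 at index 7, swap → [8, 55, 52, 25, 46, 9, 31, 4]
sift down from index 2: already satisfies heap property
sift down from index 1: already satisfies heap property
sift down from index 0:
  8 vs larger child 55 at index 1, swap → [55, 8, 52, 25, 46, 9, 31, 4]
  8 vs larger child 46 at index 4, swap → [55, 46, 52, 25, 8, 9, 31, 4]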